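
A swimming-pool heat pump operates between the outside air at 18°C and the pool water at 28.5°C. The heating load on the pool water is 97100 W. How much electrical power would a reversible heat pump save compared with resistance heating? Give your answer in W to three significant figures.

93700 W

In absolute terms T_C = 291.15 K and T_H = 301.65 K, so ΔT = 10.50 K.
COP_Carnot = T_H/ΔT = 301.65/10.50 = 28.73.
Resistance heating needs Ẇ_res = Q̇_H = 97100 W; the reversible heat pump needs only Ẇ_hp = Q̇_H/COP = 3380 W.
Saving = 97100 − 3380 = 93720 W.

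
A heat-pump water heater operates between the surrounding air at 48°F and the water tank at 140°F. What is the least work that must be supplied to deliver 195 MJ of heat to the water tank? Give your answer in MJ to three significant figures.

In absolute terms T_C = 282.04 K and T_H = 333.15 K, so ΔT = 51.11 K.
The reversible limit is COP_HP = T_H/ΔT = 6.518, so W_min = Q_H/COP = Q_H·ΔT/T_H.
W_min = 195.0 × 51.11/333.15 = 29.92 MJ.

29.9 MJ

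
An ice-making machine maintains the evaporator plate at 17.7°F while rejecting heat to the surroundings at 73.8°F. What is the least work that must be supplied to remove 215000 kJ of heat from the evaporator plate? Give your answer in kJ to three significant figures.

25300 kJ

In absolute terms T_C = 265.21 K and T_H = 296.37 K, so ΔT = 31.17 K.
The reversible limit is COP_R = T_C/ΔT = 8.509, so W_min = Q_C/COP = Q_C·ΔT/T_C.
W_min = 215000 × 31.17/265.21 = 25270 kJ.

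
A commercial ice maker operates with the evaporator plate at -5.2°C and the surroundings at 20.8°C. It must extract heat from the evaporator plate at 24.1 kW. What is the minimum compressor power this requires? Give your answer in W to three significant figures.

In absolute terms T_C = 267.95 K and T_H = 293.95 K, so ΔT = 26.00 K.
COP_Carnot = T_C/ΔT = 267.95/26.00 = 10.31.
Ẇ_min = Q̇/COP_Carnot = 24.10/10.31 = 2.338 kW = 2338 W.

2340 W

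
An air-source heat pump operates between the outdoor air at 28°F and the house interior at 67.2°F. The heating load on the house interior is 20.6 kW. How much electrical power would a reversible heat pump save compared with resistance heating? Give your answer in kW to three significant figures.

In absolute terms T_C = 270.93 K and T_H = 292.71 K, so ΔT = 21.78 K.
COP_Carnot = T_H/ΔT = 292.71/21.78 = 13.44.
Resistance heating needs Ẇ_res = Q̇_H = 20.60 kW; the reversible heat pump needs only Ẇ_hp = Q̇_H/COP = 1.533 kW.
Saving = 20.60 − 1.533 = 19.07 kW.

19.1 kW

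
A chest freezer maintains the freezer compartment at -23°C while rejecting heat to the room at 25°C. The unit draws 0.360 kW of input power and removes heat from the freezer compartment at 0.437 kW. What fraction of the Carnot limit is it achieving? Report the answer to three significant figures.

0.233

COP_actual = Q̇_C/Ẇ = 0.4370/0.3600 = 1.214.
In absolute terms T_C = 250.15 K and T_H = 298.15 K, so ΔT = 48.00 K.
COP_Carnot = T_C/ΔT = 250.15/48.00 = 5.211.
η_II = COP_actual/COP_Carnot = 1.214/5.211 = 0.2329.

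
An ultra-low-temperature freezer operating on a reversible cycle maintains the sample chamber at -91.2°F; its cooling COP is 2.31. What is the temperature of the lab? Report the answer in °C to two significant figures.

COP_R = T_C/(T_H − T_C) gives T_H − T_C = T_C/COP.
With T_C = 204.71 K, T_H = 204.71 × (1 + 1/2.31) = 293.32 K.
Converting, 293.32 K = 20.17°C.

20 °C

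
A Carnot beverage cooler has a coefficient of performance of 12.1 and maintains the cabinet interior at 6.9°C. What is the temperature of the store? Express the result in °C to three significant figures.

30.0 °C

COP_R = T_C/(T_H − T_C) gives T_H − T_C = T_C/COP.
With T_C = 280.05 K, T_H = 280.05 × (1 + 1/12.1) = 303.19 K.
Converting, 303.19 K = 30.04°C.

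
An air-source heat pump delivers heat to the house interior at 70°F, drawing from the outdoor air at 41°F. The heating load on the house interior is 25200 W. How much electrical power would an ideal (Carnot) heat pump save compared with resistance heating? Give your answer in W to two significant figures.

In absolute terms T_C = 278.15 K and T_H = 294.26 K, so ΔT = 16.11 K.
COP_Carnot = T_H/ΔT = 294.26/16.11 = 18.26.
Resistance heating needs Ẇ_res = Q̇_H = 25200 W; the reversible heat pump needs only Ẇ_hp = Q̇_H/COP = 1380 W.
Saving = 25200 − 1380 = 23820 W.

24000 W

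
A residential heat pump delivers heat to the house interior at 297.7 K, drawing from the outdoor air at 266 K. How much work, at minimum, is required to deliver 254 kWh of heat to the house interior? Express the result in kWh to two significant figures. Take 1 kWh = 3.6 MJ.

The reservoir spacing is ΔT = 297.7 − 266 = 31.70 K.
The reversible limit is COP_HP = T_H/ΔT = 9.391, so W_min = Q_H/COP = Q_H·ΔT/T_H.
W_min = 254.0 × 31.70/297.70 = 27.05 kWh.

27 kWh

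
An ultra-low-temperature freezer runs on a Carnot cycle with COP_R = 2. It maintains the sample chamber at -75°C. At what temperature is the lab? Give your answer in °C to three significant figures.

24.1 °C

COP_R = T_C/(T_H − T_C) gives T_H − T_C = T_C/COP.
With T_C = 198.15 K, T_H = 198.15 × (1 + 1/2) = 297.22 K.
Converting, 297.22 K = 24.07°C.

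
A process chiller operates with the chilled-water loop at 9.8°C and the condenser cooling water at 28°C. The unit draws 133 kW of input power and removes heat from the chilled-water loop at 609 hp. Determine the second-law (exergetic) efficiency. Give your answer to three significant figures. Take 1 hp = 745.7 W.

Converting, Q̇_C = 609.0 hp = 454.1 kW, so COP_actual = Q̇_C/Ẇ = 454.1/133.0 = 3.415.
In absolute terms T_C = 282.95 K and T_H = 301.15 K, so ΔT = 18.20 K.
COP_Carnot = T_C/ΔT = 282.95/18.20 = 15.55.
η_II = COP_actual/COP_Carnot = 3.415/15.55 = 0.2196.

0.220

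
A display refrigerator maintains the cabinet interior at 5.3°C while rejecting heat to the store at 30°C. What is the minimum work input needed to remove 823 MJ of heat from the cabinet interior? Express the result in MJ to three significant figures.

In absolute terms T_C = 278.45 K and T_H = 303.15 K, so ΔT = 24.70 K.
The reversible limit is COP_R = T_C/ΔT = 11.27, so W_min = Q_C/COP = Q_C·ΔT/T_C.
W_min = 823.0 × 24.70/278.45 = 73.00 MJ.

73.0 MJ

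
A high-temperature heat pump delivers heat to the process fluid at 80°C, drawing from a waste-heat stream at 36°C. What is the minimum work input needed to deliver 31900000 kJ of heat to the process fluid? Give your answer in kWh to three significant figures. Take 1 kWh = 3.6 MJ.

1100 kWh

In absolute terms T_C = 309.15 K and T_H = 353.15 K, so ΔT = 44.00 K.
The reversible limit is COP_HP = T_H/ΔT = 8.026, so W_min = Q_H/COP = Q_H·ΔT/T_H.
W_min = 31900000 × 44.00/353.15 = 3975000 kJ = 1104 kWh.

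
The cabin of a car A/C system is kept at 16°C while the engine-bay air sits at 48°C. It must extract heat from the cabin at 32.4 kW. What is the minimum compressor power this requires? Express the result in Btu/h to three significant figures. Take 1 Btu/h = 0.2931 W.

12200 Btu/h

In absolute terms T_C = 289.15 K and T_H = 321.15 K, so ΔT = 32.00 K.
COP_Carnot = T_C/ΔT = 289.15/32.00 = 9.036.
Ẇ_min = Q̇/COP_Carnot = 32.40/9.036 = 3.586 kW = 12230 Btu/h.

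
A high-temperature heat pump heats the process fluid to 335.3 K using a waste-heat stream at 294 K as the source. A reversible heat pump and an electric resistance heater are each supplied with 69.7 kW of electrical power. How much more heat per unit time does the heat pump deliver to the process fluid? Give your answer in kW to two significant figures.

The reservoir spacing is ΔT = 335.3 − 294 = 41.30 K.
COP_Carnot = T_H/ΔT = 335.30/41.30 = 8.119.
The heat pump delivers Q̇_H = COP × Ẇ = 565.9 kW; the resistance heater delivers Ẇ = 69.70 kW.
Extra = (COP − 1)·Ẇ = 496.2 kW.

500 kW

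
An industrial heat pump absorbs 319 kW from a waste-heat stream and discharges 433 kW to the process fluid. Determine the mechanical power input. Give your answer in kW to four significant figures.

114.0 kW

For a cyclic device the first law requires Q̇_H = Q̇_C + Ẇ.
Ẇ = Q̇_H − Q̇_C = 114.0 kW.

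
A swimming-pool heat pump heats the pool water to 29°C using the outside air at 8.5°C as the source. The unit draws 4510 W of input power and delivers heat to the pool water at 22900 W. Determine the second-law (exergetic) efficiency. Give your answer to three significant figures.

COP_actual = Q̇_H/Ẇ = 22900/4510 = 5.078.
In absolute terms T_C = 281.65 K and T_H = 302.15 K, so ΔT = 20.50 K.
COP_Carnot = T_H/ΔT = 302.15/20.50 = 14.74.
η_II = COP_actual/COP_Carnot = 5.078/14.74 = 0.3445.

0.345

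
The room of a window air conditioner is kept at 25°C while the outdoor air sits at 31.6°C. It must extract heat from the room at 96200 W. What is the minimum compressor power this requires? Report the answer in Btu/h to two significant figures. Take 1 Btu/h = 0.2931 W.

7300 Btu/h

In absolute terms T_C = 298.15 K and T_H = 304.75 K, so ΔT = 6.600 K.
COP_Carnot = T_C/ΔT = 298.15/6.600 = 45.17.
Ẇ_min = Q̇/COP_Carnot = 96200/45.17 = 2130 W = 7266 Btu/h.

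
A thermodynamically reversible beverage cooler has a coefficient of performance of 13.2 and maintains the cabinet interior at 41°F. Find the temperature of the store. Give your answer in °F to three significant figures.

78.9 °F

COP_R = T_C/(T_H − T_C) gives T_H − T_C = T_C/COP.
With T_C = 278.15 K, T_H = 278.15 × (1 + 1/13.2) = 299.22 K.
Converting, 299.22 K = 78.93°F.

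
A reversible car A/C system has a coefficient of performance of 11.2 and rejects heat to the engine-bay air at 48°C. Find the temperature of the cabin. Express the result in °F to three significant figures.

71.0 °F

For a Carnot refrigerator COP_R = T_C/(T_H − T_C), so T_C = COP·T_H/(1 + COP).
With T_H = 321.15 K, T_C = 11.2 × 321.15/12.20 = 294.83 K.
Converting, 294.83 K = 71.02°F.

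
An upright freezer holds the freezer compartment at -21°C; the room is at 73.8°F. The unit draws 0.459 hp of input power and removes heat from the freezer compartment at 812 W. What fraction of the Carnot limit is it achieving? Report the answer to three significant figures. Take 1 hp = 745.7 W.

0.416

Converting, Q̇_C = 812.0 W = 1.089 hp, so COP_actual = Q̇_C/Ẇ = 1.089/0.4590 = 2.372.
In absolute terms T_C = 252.15 K and T_H = 296.37 K, so ΔT = 44.22 K.
COP_Carnot = T_C/ΔT = 252.15/44.22 = 5.702.
η_II = COP_actual/COP_Carnot = 2.372/5.702 = 0.4161.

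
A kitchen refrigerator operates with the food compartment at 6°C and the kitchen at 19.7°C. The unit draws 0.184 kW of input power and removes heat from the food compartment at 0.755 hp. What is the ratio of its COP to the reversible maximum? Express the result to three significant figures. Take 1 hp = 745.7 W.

Converting, Q̇_C = 0.7550 hp = 0.5630 kW, so COP_actual = Q̇_C/Ẇ = 0.5630/0.1840 = 3.060.
In absolute terms T_C = 279.15 K and T_H = 292.85 K, so ΔT = 13.70 K.
COP_Carnot = T_C/ΔT = 279.15/13.70 = 20.38.
η_II = COP_actual/COP_Carnot = 3.060/20.38 = 0.1502.

0.150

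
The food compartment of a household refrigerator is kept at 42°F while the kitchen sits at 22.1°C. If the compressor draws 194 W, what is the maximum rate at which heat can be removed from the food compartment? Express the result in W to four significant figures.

3268 W

In absolute terms T_C = 278.71 K and T_H = 295.25 K, so ΔT = 16.54 K.
COP_Carnot = T_C/ΔT = 278.71/16.54 = 16.85.
Q̇_max = COP_Carnot × Ẇ = 16.85 × 194.0 W = 3268 W.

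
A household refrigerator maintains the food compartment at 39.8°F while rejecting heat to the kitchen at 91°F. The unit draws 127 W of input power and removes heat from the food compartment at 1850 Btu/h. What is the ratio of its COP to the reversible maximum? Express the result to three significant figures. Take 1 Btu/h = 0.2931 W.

0.438

Converting, Q̇_C = 1850 Btu/h = 542.2 W, so COP_actual = Q̇_C/Ẇ = 542.2/127.0 = 4.270.
In absolute terms T_C = 277.48 K and T_H = 305.93 K, so ΔT = 28.44 K.
COP_Carnot = T_C/ΔT = 277.48/28.44 = 9.755.
η_II = COP_actual/COP_Carnot = 4.270/9.755 = 0.4377.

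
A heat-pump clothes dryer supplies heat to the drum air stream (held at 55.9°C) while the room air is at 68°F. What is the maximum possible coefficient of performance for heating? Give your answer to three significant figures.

In absolute terms T_C = 293.15 K and T_H = 329.05 K, so ΔT = 35.90 K.
For a reversible cycle, COP_Carnot = T_H/ΔT = 329.05/35.90 = 9.166.

9.17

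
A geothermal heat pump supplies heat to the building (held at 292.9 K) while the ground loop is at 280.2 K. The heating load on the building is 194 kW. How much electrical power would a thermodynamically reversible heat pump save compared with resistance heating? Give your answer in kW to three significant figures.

The reservoir spacing is ΔT = 292.9 − 280.2 = 12.70 K.
COP_Carnot = T_H/ΔT = 292.90/12.70 = 23.06.
Resistance heating needs Ẇ_res = Q̇_H = 194.0 kW; the reversible heat pump needs only Ẇ_hp = Q̇_H/COP = 8.412 kW.
Saving = 194.0 − 8.412 = 185.6 kW.

186 kW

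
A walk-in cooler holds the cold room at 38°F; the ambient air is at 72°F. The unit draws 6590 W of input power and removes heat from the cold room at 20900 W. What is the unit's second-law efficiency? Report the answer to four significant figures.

0.2167

COP_actual = Q̇_C/Ẇ = 20900/6590 = 3.171.
In absolute terms T_C = 276.48 K and T_H = 295.37 K, so ΔT = 18.89 K.
COP_Carnot = T_C/ΔT = 276.48/18.89 = 14.64.
η_II = COP_actual/COP_Carnot = 3.171/14.64 = 0.2167.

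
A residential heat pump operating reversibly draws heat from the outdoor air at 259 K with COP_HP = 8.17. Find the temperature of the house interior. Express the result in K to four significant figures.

295.1 K

COP_HP = T_H/(T_H − T_C) rearranges to T_H = COP·T_C/(COP − 1).
With T_C = 259.00 K, T_H = 8.17 × 259.00/7.170 = 295.12 K.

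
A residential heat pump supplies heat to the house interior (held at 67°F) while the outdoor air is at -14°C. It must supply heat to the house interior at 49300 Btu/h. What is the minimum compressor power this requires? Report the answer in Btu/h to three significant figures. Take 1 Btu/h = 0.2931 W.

In absolute terms T_C = 259.15 K and T_H = 292.59 K, so ΔT = 33.44 K.
COP_Carnot = T_H/ΔT = 292.59/33.44 = 8.749.
Ẇ_min = Q̇/COP_Carnot = 49300/8.749 = 5635 Btu/h.

5640 Btu/h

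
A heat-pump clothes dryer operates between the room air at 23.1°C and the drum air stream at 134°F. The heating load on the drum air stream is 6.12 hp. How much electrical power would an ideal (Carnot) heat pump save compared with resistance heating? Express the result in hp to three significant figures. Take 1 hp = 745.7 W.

In absolute terms T_C = 296.25 K and T_H = 329.82 K, so ΔT = 33.57 K.
COP_Carnot = T_H/ΔT = 329.82/33.57 = 9.826.
Resistance heating needs Ẇ_res = Q̇_H = 6.120 hp; the reversible heat pump needs only Ẇ_hp = Q̇_H/COP = 0.6229 hp.
Saving = 6.120 − 0.6229 = 5.497 hp.

5.50 hp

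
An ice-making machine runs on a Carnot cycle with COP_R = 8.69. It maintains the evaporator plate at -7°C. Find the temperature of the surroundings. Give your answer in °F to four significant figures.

COP_R = T_C/(T_H − T_C) gives T_H − T_C = T_C/COP.
With T_C = 266.15 K, T_H = 266.15 × (1 + 1/8.69) = 296.78 K.
Converting, 296.78 K = 74.53°F.

74.53 °F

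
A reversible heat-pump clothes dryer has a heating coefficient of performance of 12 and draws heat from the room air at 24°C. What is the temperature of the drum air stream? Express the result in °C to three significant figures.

COP_HP = T_H/(T_H − T_C) rearranges to T_H = COP·T_C/(COP − 1).
With T_C = 297.15 K, T_H = 12 × 297.15/11.00 = 324.16 K.
Converting, 324.16 K = 51.01°C.

51.0 °C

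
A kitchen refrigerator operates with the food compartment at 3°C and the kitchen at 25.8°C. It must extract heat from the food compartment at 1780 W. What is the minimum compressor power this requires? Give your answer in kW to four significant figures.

0.1470 kW

In absolute terms T_C = 276.15 K and T_H = 298.95 K, so ΔT = 22.80 K.
COP_Carnot = T_C/ΔT = 276.15/22.80 = 12.11.
Ẇ_min = Q̇/COP_Carnot = 1780/12.11 = 147.0 W = 0.1470 kW.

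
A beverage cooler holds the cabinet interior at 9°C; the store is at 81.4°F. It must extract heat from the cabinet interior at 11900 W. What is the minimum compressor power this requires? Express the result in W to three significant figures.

778 W

In absolute terms T_C = 282.15 K and T_H = 300.59 K, so ΔT = 18.44 K.
COP_Carnot = T_C/ΔT = 282.15/18.44 = 15.30.
Ẇ_min = Q̇/COP_Carnot = 11900/15.30 = 777.9 W.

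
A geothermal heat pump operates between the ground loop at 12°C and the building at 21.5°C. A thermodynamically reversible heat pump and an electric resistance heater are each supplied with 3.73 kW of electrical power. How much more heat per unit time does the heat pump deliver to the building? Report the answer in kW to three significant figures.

In absolute terms T_C = 285.15 K and T_H = 294.65 K, so ΔT = 9.500 K.
COP_Carnot = T_H/ΔT = 294.65/9.500 = 31.02.
The heat pump delivers Q̇_H = COP × Ẇ = 115.7 kW; the resistance heater delivers Ẇ = 3.730 kW.
Extra = (COP − 1)·Ẇ = 112.0 kW.

112 kW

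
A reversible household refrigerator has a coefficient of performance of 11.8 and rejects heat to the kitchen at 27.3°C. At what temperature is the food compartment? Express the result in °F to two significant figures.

39 °F

For a Carnot refrigerator COP_R = T_C/(T_H − T_C), so T_C = COP·T_H/(1 + COP).
With T_H = 300.45 K, T_C = 11.8 × 300.45/12.80 = 276.98 K.
Converting, 276.98 K = 38.89°F.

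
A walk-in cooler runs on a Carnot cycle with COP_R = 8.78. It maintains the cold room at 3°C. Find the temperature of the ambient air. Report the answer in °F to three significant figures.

94.0 °F

COP_R = T_C/(T_H − T_C) gives T_H − T_C = T_C/COP.
With T_C = 276.15 K, T_H = 276.15 × (1 + 1/8.78) = 307.60 K.
Converting, 307.60 K = 94.01°F.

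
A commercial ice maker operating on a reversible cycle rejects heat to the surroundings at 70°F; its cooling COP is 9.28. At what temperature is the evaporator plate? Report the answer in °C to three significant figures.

For a Carnot refrigerator COP_R = T_C/(T_H − T_C), so T_C = COP·T_H/(1 + COP).
With T_H = 294.26 K, T_C = 9.28 × 294.26/10.28 = 265.64 K.
Converting, 265.64 K = -7.51°C.

-7.51 °C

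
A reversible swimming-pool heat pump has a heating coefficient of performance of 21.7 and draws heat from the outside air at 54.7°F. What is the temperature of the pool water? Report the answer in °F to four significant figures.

79.55 °F

COP_HP = T_H/(T_H − T_C) rearranges to T_H = COP·T_C/(COP − 1).
With T_C = 285.76 K, T_H = 21.7 × 285.76/20.70 = 299.57 K.
Converting, 299.57 K = 79.55°F.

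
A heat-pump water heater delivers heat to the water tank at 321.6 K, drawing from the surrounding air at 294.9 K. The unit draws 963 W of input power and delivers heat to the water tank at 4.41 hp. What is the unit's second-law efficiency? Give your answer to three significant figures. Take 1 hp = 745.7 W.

0.284

Converting, Q̇_H = 4.410 hp = 3289 W, so COP_actual = Q̇_H/Ẇ = 3289/963.0 = 3.415.
The reservoir spacing is ΔT = 321.6 − 294.9 = 26.70 K.
COP_Carnot = T_H/ΔT = 321.60/26.70 = 12.04.
η_II = COP_actual/COP_Carnot = 3.415/12.04 = 0.2835.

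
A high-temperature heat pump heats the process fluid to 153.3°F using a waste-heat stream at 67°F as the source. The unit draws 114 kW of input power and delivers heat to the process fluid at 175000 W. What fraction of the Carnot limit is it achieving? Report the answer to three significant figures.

Converting, Q̇_H = 175000 W = 175.0 kW, so COP_actual = Q̇_H/Ẇ = 175.0/114.0 = 1.535.
In absolute terms T_C = 292.59 K and T_H = 340.54 K, so ΔT = 47.94 K.
COP_Carnot = T_H/ΔT = 340.54/47.94 = 7.103.
η_II = COP_actual/COP_Carnot = 1.535/7.103 = 0.2161.

0.216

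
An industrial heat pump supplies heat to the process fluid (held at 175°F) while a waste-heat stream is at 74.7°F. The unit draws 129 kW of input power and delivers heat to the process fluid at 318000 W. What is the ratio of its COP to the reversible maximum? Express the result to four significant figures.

0.3896

Converting, Q̇_H = 318000 W = 318.0 kW, so COP_actual = Q̇_H/Ẇ = 318.0/129.0 = 2.465.
In absolute terms T_C = 296.87 K and T_H = 352.59 K, so ΔT = 55.72 K.
COP_Carnot = T_H/ΔT = 352.59/55.72 = 6.328.
η_II = COP_actual/COP_Carnot = 2.465/6.328 = 0.3896.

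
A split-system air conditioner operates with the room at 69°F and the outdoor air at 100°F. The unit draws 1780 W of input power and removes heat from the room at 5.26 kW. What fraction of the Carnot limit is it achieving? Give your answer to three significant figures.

Converting, Q̇_C = 5.260 kW = 5260 W, so COP_actual = Q̇_C/Ẇ = 5260/1780 = 2.955.
In absolute terms T_C = 293.71 K and T_H = 310.93 K, so ΔT = 17.22 K.
COP_Carnot = T_C/ΔT = 293.71/17.22 = 17.05.
η_II = COP_actual/COP_Carnot = 2.955/17.05 = 0.1733.

0.173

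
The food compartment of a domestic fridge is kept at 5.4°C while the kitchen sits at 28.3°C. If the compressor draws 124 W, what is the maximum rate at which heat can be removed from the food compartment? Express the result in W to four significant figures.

1508 W

In absolute terms T_C = 278.55 K and T_H = 301.45 K, so ΔT = 22.90 K.
COP_Carnot = T_C/ΔT = 278.55/22.90 = 12.16.
Q̇_max = COP_Carnot × Ẇ = 12.16 × 124.0 W = 1508 W.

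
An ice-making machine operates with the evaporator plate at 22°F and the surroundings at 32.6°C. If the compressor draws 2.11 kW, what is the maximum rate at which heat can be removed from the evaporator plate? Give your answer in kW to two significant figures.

In absolute terms T_C = 267.59 K and T_H = 305.75 K, so ΔT = 38.16 K.
COP_Carnot = T_C/ΔT = 267.59/38.16 = 7.013.
Q̇_max = COP_Carnot × Ẇ = 7.013 × 2.110 kW = 14.80 kW.

15 kW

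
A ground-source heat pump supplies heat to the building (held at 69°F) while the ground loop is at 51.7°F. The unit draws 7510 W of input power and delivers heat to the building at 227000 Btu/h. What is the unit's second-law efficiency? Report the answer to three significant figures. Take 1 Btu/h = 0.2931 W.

0.290

Converting, Q̇_H = 227000 Btu/h = 66530 W, so COP_actual = Q̇_H/Ẇ = 66530/7510 = 8.859.
In absolute terms T_C = 284.09 K and T_H = 293.71 K, so ΔT = 9.611 K.
COP_Carnot = T_H/ΔT = 293.71/9.611 = 30.56.
η_II = COP_actual/COP_Carnot = 8.859/30.56 = 0.2899.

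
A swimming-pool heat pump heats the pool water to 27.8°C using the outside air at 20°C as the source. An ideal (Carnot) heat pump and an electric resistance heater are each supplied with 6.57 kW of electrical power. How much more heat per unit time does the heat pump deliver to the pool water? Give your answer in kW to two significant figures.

250 kW

In absolute terms T_C = 293.15 K and T_H = 300.95 K, so ΔT = 7.800 K.
COP_Carnot = T_H/ΔT = 300.95/7.800 = 38.58.
The heat pump delivers Q̇_H = COP × Ẇ = 253.5 kW; the resistance heater delivers Ẇ = 6.570 kW.
Extra = (COP − 1)·Ẇ = 246.9 kW.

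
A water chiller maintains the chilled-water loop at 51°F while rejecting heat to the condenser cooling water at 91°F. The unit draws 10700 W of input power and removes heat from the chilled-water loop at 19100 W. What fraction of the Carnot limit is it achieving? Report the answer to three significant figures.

0.140

COP_actual = Q̇_C/Ẇ = 19100/10700 = 1.785.
In absolute terms T_C = 283.71 K and T_H = 305.93 K, so ΔT = 22.22 K.
COP_Carnot = T_C/ΔT = 283.71/22.22 = 12.77.
η_II = COP_actual/COP_Carnot = 1.785/12.77 = 0.1398.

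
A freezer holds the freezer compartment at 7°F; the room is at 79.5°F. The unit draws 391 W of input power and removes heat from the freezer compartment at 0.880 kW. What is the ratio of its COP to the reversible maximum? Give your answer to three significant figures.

0.350

Converting, Q̇_C = 0.8800 kW = 880.0 W, so COP_actual = Q̇_C/Ẇ = 880.0/391.0 = 2.251.
In absolute terms T_C = 259.26 K and T_H = 299.54 K, so ΔT = 40.28 K.
COP_Carnot = T_C/ΔT = 259.26/40.28 = 6.437.
η_II = COP_actual/COP_Carnot = 2.251/6.437 = 0.3497.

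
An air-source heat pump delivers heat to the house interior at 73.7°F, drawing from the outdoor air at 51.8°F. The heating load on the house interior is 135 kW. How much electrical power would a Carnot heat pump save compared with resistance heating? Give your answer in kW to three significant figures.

In absolute terms T_C = 284.15 K and T_H = 296.32 K, so ΔT = 12.17 K.
COP_Carnot = T_H/ΔT = 296.32/12.17 = 24.35.
Resistance heating needs Ẇ_res = Q̇_H = 135.0 kW; the reversible heat pump needs only Ẇ_hp = Q̇_H/COP = 5.543 kW.
Saving = 135.0 − 5.543 = 129.5 kW.

129 kW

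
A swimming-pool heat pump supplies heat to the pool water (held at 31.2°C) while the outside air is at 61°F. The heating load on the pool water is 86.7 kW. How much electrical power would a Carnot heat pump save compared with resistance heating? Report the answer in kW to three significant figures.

In absolute terms T_C = 289.26 K and T_H = 304.35 K, so ΔT = 15.09 K.
COP_Carnot = T_H/ΔT = 304.35/15.09 = 20.17.
Resistance heating needs Ẇ_res = Q̇_H = 86.70 kW; the reversible heat pump needs only Ẇ_hp = Q̇_H/COP = 4.298 kW.
Saving = 86.70 − 4.298 = 82.40 kW.

82.4 kW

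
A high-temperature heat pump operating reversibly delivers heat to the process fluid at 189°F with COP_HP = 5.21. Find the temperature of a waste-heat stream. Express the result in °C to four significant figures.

COP_HP = T_H/(T_H − T_C) gives T_H − T_C = T_H/COP.
With T_H = 360.37 K, T_C = 360.37 × (1 − 1/5.21) = 291.20 K.
Converting, 291.20 K = 18.05°C.

18.05 °C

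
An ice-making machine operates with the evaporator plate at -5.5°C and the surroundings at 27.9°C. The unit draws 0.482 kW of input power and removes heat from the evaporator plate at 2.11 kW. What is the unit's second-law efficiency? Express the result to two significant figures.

COP_actual = Q̇_C/Ẇ = 2.110/0.4820 = 4.378.
In absolute terms T_C = 267.65 K and T_H = 301.05 K, so ΔT = 33.40 K.
COP_Carnot = T_C/ΔT = 267.65/33.40 = 8.013.
η_II = COP_actual/COP_Carnot = 4.378/8.013 = 0.5463.

0.55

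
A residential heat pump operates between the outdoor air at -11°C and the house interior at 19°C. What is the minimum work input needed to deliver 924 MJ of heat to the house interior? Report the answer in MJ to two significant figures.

In absolute terms T_C = 262.15 K and T_H = 292.15 K, so ΔT = 30.00 K.
The reversible limit is COP_HP = T_H/ΔT = 9.738, so W_min = Q_H/COP = Q_H·ΔT/T_H.
W_min = 924.0 × 30.00/292.15 = 94.88 MJ.

95 MJ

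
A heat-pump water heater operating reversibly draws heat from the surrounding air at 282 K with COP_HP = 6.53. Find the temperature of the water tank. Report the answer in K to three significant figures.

COP_HP = T_H/(T_H − T_C) rearranges to T_H = COP·T_C/(COP − 1).
With T_C = 282.00 K, T_H = 6.53 × 282.00/5.530 = 332.99 K.

333 K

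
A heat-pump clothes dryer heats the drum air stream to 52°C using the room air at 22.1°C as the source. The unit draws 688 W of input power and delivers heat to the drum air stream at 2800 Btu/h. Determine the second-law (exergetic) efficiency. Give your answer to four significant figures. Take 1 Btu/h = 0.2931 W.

0.1097

Converting, Q̇_H = 2800 Btu/h = 820.7 W, so COP_actual = Q̇_H/Ẇ = 820.7/688.0 = 1.193.
In absolute terms T_C = 295.25 K and T_H = 325.15 K, so ΔT = 29.90 K.
COP_Carnot = T_H/ΔT = 325.15/29.90 = 10.87.
η_II = COP_actual/COP_Carnot = 1.193/10.87 = 0.1097.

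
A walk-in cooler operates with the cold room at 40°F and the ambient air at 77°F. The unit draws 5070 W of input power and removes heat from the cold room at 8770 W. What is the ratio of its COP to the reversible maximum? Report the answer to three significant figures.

COP_actual = Q̇_C/Ẇ = 8770/5070 = 1.730.
In absolute terms T_C = 277.59 K and T_H = 298.15 K, so ΔT = 20.56 K.
COP_Carnot = T_C/ΔT = 277.59/20.56 = 13.50.
η_II = COP_actual/COP_Carnot = 1.730/13.50 = 0.1281.

0.128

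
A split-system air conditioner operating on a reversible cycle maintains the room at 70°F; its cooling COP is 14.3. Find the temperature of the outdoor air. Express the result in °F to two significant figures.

COP_R = T_C/(T_H − T_C) gives T_H − T_C = T_C/COP.
With T_C = 294.26 K, T_H = 294.26 × (1 + 1/14.3) = 314.84 K.
Converting, 314.84 K = 107.04°F.

110 °F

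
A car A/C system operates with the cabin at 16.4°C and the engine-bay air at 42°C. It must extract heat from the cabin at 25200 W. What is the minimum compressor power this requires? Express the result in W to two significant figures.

2200 W

In absolute terms T_C = 289.55 K and T_H = 315.15 K, so ΔT = 25.60 K.
COP_Carnot = T_C/ΔT = 289.55/25.60 = 11.31.
Ẇ_min = Q̇/COP_Carnot = 25200/11.31 = 2228 W.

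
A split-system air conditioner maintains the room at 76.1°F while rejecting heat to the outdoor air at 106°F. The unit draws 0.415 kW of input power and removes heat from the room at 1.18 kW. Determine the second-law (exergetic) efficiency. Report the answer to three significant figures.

0.159

COP_actual = Q̇_C/Ẇ = 1.180/0.4150 = 2.843.
In absolute terms T_C = 297.65 K and T_H = 314.26 K, so ΔT = 16.61 K.
COP_Carnot = T_C/ΔT = 297.65/16.61 = 17.92.
η_II = COP_actual/COP_Carnot = 2.843/17.92 = 0.1587.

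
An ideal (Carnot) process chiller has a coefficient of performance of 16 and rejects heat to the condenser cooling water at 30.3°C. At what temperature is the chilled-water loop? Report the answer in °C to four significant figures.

12.45 °C

For a Carnot refrigerator COP_R = T_C/(T_H − T_C), so T_C = COP·T_H/(1 + COP).
With T_H = 303.45 K, T_C = 16 × 303.45/17.00 = 285.60 K.
Converting, 285.60 K = 12.45°C.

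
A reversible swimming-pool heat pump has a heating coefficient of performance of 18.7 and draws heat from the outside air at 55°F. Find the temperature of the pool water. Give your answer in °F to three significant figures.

84.1 °F

COP_HP = T_H/(T_H − T_C) rearranges to T_H = COP·T_C/(COP − 1).
With T_C = 285.93 K, T_H = 18.7 × 285.93/17.70 = 302.08 K.
Converting, 302.08 K = 84.08°F.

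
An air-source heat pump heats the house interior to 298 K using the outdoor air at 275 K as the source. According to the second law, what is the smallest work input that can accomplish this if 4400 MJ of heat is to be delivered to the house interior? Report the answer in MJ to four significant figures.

339.6 MJ

The reservoir spacing is ΔT = 298 − 275 = 23.00 K.
The reversible limit is COP_HP = T_H/ΔT = 12.96, so W_min = Q_H/COP = Q_H·ΔT/T_H.
W_min = 4400 × 23.00/298.00 = 339.6 MJ.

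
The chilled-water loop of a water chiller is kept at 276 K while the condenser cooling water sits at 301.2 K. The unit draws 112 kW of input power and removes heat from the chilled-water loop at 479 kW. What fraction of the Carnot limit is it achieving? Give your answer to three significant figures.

0.390

COP_actual = Q̇_C/Ẇ = 479.0/112.0 = 4.277.
The reservoir spacing is ΔT = 301.2 − 276 = 25.20 K.
COP_Carnot = T_C/ΔT = 276.00/25.20 = 10.95.
η_II = COP_actual/COP_Carnot = 4.277/10.95 = 0.3905.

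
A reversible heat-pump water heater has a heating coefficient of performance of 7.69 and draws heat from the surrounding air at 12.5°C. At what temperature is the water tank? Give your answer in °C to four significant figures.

55.20 °C

COP_HP = T_H/(T_H − T_C) rearranges to T_H = COP·T_C/(COP − 1).
With T_C = 285.65 K, T_H = 7.69 × 285.65/6.690 = 328.35 K.
Converting, 328.35 K = 55.20°C.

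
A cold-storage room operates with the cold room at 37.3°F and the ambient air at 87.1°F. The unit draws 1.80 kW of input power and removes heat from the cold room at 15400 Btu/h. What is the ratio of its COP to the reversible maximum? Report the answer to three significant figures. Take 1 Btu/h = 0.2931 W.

Converting, Q̇_C = 15400 Btu/h = 4.514 kW, so COP_actual = Q̇_C/Ẇ = 4.514/1.800 = 2.508.
In absolute terms T_C = 276.09 K and T_H = 303.76 K, so ΔT = 27.67 K.
COP_Carnot = T_C/ΔT = 276.09/27.67 = 9.979.
η_II = COP_actual/COP_Carnot = 2.508/9.979 = 0.2513.

0.251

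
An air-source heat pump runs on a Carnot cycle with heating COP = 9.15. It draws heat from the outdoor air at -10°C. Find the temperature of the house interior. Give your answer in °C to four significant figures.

COP_HP = T_H/(T_H − T_C) rearranges to T_H = COP·T_C/(COP − 1).
With T_C = 263.15 K, T_H = 9.15 × 263.15/8.150 = 295.44 K.
Converting, 295.44 K = 22.29°C.

22.29 °C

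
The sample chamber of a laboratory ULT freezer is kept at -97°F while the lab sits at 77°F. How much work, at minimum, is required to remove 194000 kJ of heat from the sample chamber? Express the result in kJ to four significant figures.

93080 kJ

In absolute terms T_C = 201.48 K and T_H = 298.15 K, so ΔT = 96.67 K.
The reversible limit is COP_R = T_C/ΔT = 2.084, so W_min = Q_C/COP = Q_C·ΔT/T_C.
W_min = 194000 × 96.67/201.48 = 93080 kJ.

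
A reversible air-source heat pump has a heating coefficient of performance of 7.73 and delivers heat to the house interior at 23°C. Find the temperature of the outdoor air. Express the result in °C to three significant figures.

COP_HP = T_H/(T_H − T_C) gives T_H − T_C = T_H/COP.
With T_H = 296.15 K, T_C = 296.15 × (1 − 1/7.73) = 257.84 K.
Converting, 257.84 K = -15.31°C.

-15.3 °C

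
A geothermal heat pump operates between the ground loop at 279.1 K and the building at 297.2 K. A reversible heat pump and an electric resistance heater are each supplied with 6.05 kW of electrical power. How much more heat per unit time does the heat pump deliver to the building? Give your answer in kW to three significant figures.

93.3 kW

The reservoir spacing is ΔT = 297.2 − 279.1 = 18.10 K.
COP_Carnot = T_H/ΔT = 297.20/18.10 = 16.42.
The heat pump delivers Q̇_H = COP × Ẇ = 99.34 kW; the resistance heater delivers Ẇ = 6.050 kW.
Extra = (COP − 1)·Ẇ = 93.29 kW.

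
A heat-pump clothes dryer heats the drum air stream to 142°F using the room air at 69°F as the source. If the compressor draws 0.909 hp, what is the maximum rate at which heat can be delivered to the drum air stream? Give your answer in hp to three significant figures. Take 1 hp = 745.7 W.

In absolute terms T_C = 293.71 K and T_H = 334.26 K, so ΔT = 40.56 K.
COP_Carnot = T_H/ΔT = 334.26/40.56 = 8.242.
Q̇_max = COP_Carnot × Ẇ = 8.242 × 0.9090 hp = 7.492 hp.

7.49 hp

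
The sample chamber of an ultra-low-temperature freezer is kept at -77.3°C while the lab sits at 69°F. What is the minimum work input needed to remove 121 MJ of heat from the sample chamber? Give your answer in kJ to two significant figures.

In absolute terms T_C = 195.85 K and T_H = 293.71 K, so ΔT = 97.86 K.
The reversible limit is COP_R = T_C/ΔT = 2.001, so W_min = Q_C/COP = Q_C·ΔT/T_C.
W_min = 121.0 × 97.86/195.85 = 60.46 MJ = 60460 kJ.

60000 kJ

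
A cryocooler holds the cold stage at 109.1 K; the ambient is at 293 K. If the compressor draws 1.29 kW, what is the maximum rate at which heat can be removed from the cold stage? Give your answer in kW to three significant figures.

The reservoir spacing is ΔT = 293 − 109.1 = 183.9 K.
COP_Carnot = T_C/ΔT = 109.10/183.9 = 0.5933.
Q̇_max = COP_Carnot × Ẇ = 0.5933 × 1.290 kW = 0.7653 kW.

0.765 kW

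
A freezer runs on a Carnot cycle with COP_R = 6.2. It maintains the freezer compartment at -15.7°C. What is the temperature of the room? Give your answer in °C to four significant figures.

COP_R = T_C/(T_H − T_C) gives T_H − T_C = T_C/COP.
With T_C = 257.45 K, T_H = 257.45 × (1 + 1/6.2) = 298.97 K.
Converting, 298.97 K = 25.82°C.

25.82 °C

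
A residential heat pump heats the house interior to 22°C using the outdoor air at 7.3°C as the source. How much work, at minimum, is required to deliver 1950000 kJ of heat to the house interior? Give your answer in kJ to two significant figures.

97000 kJ

In absolute terms T_C = 280.45 K and T_H = 295.15 K, so ΔT = 14.70 K.
The reversible limit is COP_HP = T_H/ΔT = 20.08, so W_min = Q_H/COP = Q_H·ΔT/T_H.
W_min = 1950000 × 14.70/295.15 = 97120 kJ.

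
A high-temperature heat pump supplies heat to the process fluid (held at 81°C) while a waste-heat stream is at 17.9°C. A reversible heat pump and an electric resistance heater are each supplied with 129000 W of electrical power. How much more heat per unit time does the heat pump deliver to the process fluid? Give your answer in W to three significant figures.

595000 W

In absolute terms T_C = 291.05 K and T_H = 354.15 K, so ΔT = 63.10 K.
COP_Carnot = T_H/ΔT = 354.15/63.10 = 5.613.
The heat pump delivers Q̇_H = COP × Ẇ = 724000 W; the resistance heater delivers Ẇ = 129000 W.
Extra = (COP − 1)·Ẇ = 595000 W.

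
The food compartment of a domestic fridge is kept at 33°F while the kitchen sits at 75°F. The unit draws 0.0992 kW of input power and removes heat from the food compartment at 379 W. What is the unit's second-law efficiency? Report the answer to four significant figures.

0.3257

Converting, Q̇_C = 379.0 W = 0.3790 kW, so COP_actual = Q̇_C/Ẇ = 0.3790/0.09920 = 3.821.
In absolute terms T_C = 273.71 K and T_H = 297.04 K, so ΔT = 23.33 K.
COP_Carnot = T_C/ΔT = 273.71/23.33 = 11.73.
η_II = COP_actual/COP_Carnot = 3.821/11.73 = 0.3257.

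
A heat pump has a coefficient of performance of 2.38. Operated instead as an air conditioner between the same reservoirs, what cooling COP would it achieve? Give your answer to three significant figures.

Since Q_H = Q_C + W for any cycle, COP_R = Q_C/W = Q_H/W − 1.
COP_R = 2.38 − 1 = 1.38.

1.38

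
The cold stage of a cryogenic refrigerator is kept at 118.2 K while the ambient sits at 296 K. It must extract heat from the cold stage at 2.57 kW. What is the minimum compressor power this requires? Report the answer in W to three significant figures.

3870 W

The reservoir spacing is ΔT = 296 − 118.2 = 177.8 K.
COP_Carnot = T_C/ΔT = 118.20/177.8 = 0.6648.
Ẇ_min = Q̇/COP_Carnot = 2.570/0.6648 = 3.866 kW = 3866 W.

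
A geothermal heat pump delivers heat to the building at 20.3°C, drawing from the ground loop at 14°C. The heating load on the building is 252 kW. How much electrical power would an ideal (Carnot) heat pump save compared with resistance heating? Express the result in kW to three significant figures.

247 kW

In absolute terms T_C = 287.15 K and T_H = 293.45 K, so ΔT = 6.300 K.
COP_Carnot = T_H/ΔT = 293.45/6.300 = 46.58.
Resistance heating needs Ẇ_res = Q̇_H = 252.0 kW; the reversible heat pump needs only Ẇ_hp = Q̇_H/COP = 5.410 kW.
Saving = 252.0 − 5.410 = 246.6 kW.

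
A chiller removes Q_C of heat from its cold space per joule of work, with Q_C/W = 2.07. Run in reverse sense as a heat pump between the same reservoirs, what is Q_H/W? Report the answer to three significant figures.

The first law on one cycle gives Q_H = Q_C + W, so Q_H/W = Q_C/W + 1.
COP_HP = COP_R + 1 = 2.07 + 1 = 3.07.

3.07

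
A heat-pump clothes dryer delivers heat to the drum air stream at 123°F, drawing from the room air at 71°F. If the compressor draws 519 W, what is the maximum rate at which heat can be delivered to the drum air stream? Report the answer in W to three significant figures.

5820 W

In absolute terms T_C = 294.82 K and T_H = 323.71 K, so ΔT = 28.89 K.
COP_Carnot = T_H/ΔT = 323.71/28.89 = 11.21.
Q̇_max = COP_Carnot × Ẇ = 11.21 × 519.0 W = 5815 W.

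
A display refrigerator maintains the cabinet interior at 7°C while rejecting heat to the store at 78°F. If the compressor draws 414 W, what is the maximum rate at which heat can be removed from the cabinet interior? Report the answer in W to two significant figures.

6300 W

In absolute terms T_C = 280.15 K and T_H = 298.71 K, so ΔT = 18.56 K.
COP_Carnot = T_C/ΔT = 280.15/18.56 = 15.10.
Q̇_max = COP_Carnot × Ẇ = 15.10 × 414.0 W = 6251 W.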